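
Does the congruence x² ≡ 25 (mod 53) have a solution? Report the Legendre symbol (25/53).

Reciprocity: 25 ≡ 1 and 53 ≡ 1 (mod 4), so (25/53) = +(53/25).
Reduce top mod 25: now compute (3/25).
Reciprocity: 3 ≡ 3 and 25 ≡ 1 (mod 4), so (3/25) = +(25/3).
Reduce top mod 3: now compute (1/3).
Reached (1/3) = 1. Collecting the sign flips along the way, the symbol is +1.

1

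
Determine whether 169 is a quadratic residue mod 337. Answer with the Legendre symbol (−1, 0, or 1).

Reciprocity: 169 ≡ 1 and 337 ≡ 1 (mod 4), so (169/337) = +(337/169).
Reduce top mod 169: now compute (168/169).
Pull out 2^3: since 169 ≡ 1 (mod 8), (2/169) = +1, so (2/169)^3 = +1.
Reciprocity: 21 ≡ 1 and 169 ≡ 1 (mod 4), so (21/169) = +(169/21).
Reduce top mod 21: now compute (1/21).
Reached (1/21) = 1. Collecting the sign flips along the way, the symbol is +1.

1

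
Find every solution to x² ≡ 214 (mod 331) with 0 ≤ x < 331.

144, 187

Since 331 ≡ 3 (mod 4), a square root of 214 is 214^((331+1)/4) = 214^83 mod 331.
Repeated squaring: 214^2≡118, 214^4≡22, 214^8≡153, 214^16≡239, 214^32≡189, 214^64≡304 (mod 331).
214^83 = 214^(64+16+2+1) ≡ 144 (mod 331).
Check: 144² = 20736 ≡ 214 (mod 331). The two roots are 144 and 187.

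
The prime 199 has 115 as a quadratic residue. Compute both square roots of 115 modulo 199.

Since 199 ≡ 3 (mod 4), a square root of 115 is 115^((199+1)/4) = 115^50 mod 199.
Repeated squaring: 115^2≡91, 115^4≡122, 115^8≡158, 115^16≡89, 115^32≡160 (mod 199).
115^50 = 115^(32+16+2) ≡ 151 (mod 199).
Check: 151² = 22801 ≡ 115 (mod 199). The two roots are 48 and 151.

48, 151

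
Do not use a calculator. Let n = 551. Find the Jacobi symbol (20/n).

1

Pull out 2^2: since 551 ≡ 7 (mod 8), (2/551) = +1, so (2/551)^2 = +1.
Reciprocity: 5 ≡ 1 and 551 ≡ 3 (mod 4), so (5/551) = +(551/5).
Reduce top mod 5: now compute (1/5).
Reached (1/5) = 1. Collecting the sign flips along the way, the symbol is +1.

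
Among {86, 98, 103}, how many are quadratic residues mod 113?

(86/113) = -1 → non-residue.
(98/113) = +1 → QR.
(103/113) = -1 → non-residue.
Total quadratic residues among the 3: 1.

1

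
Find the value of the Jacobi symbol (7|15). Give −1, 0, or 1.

-1

Reciprocity: 7 ≡ 3 and 15 ≡ 3 (mod 4), so (7/15) = −(15/7).
Reduce top mod 7: now compute (1/7).
Reached (1/7) = 1. Collecting the sign flips along the way, the symbol is -1.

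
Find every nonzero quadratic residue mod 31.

Square k = 1,…,15 (k and 31−k give the same square):
1²=1, 2²=4, 3²=9, 4²=16, 5²=25, 6²≡5, 7²≡18, 8²≡2, 9²≡19, 10²≡7, 11²≡28, 12²≡20, 13²≡14, 14²≡10, 15²≡8 (mod 31).
So the quadratic residues mod 31 are {1, 2, 4, 5, 7, 8, 9, 10, 14, 16, 18, 19, 20, 25, 28}.

1, 2, 4, 5, 7, 8, 9, 10, 14, 16, 18, 19, 20, 25, 28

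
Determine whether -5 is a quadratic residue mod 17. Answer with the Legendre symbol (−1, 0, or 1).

First reduce: -5 ≡ 12 (mod 17).
Pull out 2^2: since 17 ≡ 1 (mod 8), (2/17) = +1, so (2/17)^2 = +1.
Reciprocity: 3 ≡ 3 and 17 ≡ 1 (mod 4), so (3/17) = +(17/3).
Reduce top mod 3: now compute (2/3).
Pull out 2: since 3 ≡ 3 (mod 8), (2/3) = -1.
Reached (1/3) = 1. Collecting the sign flips along the way, the symbol is -1.

-1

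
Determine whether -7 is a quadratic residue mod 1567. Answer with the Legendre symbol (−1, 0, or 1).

First reduce: -7 ≡ 1560 (mod 1567).
Pull out 2^3: since 1567 ≡ 7 (mod 8), (2/1567) = +1, so (2/1567)^3 = +1.
Reciprocity: 195 ≡ 3 and 1567 ≡ 3 (mod 4), so (195/1567) = −(1567/195).
Reduce top mod 195: now compute (7/195).
Reciprocity: 7 ≡ 3 and 195 ≡ 3 (mod 4), so (7/195) = −(195/7).
Reduce top mod 7: now compute (6/7).
Pull out 2: since 7 ≡ 7 (mod 8), (2/7) = +1.
Reciprocity: 3 ≡ 3 and 7 ≡ 3 (mod 4), so (3/7) = −(7/3).
Reduce top mod 3: now compute (1/3).
Reached (1/3) = 1. Collecting the sign flips along the way, the symbol is -1.

-1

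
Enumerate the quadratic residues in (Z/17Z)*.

1 2 4 8 9 13 15 16

Square k = 1,…,8 (k and 17−k give the same square):
1²=1, 2²=4, 3²=9, 4²=16, 5²≡8, 6²≡2, 7²≡15, 8²≡13 (mod 17).
So the quadratic residues mod 17 are {1, 2, 4, 8, 9, 13, 15, 16}.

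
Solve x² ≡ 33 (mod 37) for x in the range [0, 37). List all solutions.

12, 25

37 ≡ 1 (mod 4), so we find a root by search.
Trying successive values, 12² = 144 ≡ 33 (mod 37). The other root is 37 − 12 = 25.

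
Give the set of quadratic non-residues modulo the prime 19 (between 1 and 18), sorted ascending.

Square k = 1,…,9 (k and 19−k give the same square):
1²=1, 2²=4, 3²=9, 4²=16, 5²≡6, 6²≡17, 7²≡11, 8²≡7, 9²≡5 (mod 19).
The residues are {1, 4, 5, 6, 7, 9, 11, 16, 17}; the non-residues are the remaining 9 nonzero classes.

2,3,8,10,12,13,14,15,18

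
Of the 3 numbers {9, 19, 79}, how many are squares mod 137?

(9/137) = +1 → QR.
(19/137) = +1 → QR.
(79/137) = -1 → non-residue.
Total quadratic residues among the 3: 2.

2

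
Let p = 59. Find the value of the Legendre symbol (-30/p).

1

First reduce: -30 ≡ 29 (mod 59).
Reciprocity: 29 ≡ 1 and 59 ≡ 3 (mod 4), so (29/59) = +(59/29).
Reduce top mod 29: now compute (1/29).
Reached (1/29) = 1. Collecting the sign flips along the way, the symbol is +1.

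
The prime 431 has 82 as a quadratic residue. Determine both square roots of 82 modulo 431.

157, 274

Since 431 ≡ 3 (mod 4), a square root of 82 is 82^((431+1)/4) = 82^108 mod 431.
Repeated squaring: 82^2≡259, 82^4≡276, 82^8≡320, 82^16≡253, 82^32≡221, 82^64≡138 (mod 431).
82^108 = 82^(64+32+8+4) ≡ 157 (mod 431).
Check: 157² = 24649 ≡ 82 (mod 431). The two roots are 157 and 274.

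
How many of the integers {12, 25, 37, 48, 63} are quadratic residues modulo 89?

1

(12/89) = -1 → non-residue.
(25/89) = +1 → QR.
(37/89) = -1 → non-residue.
(48/89) = -1 → non-residue.
(63/89) = -1 → non-residue.
Total quadratic residues among the 5: 1.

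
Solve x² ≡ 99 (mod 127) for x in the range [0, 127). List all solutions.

37, 90

Since 127 ≡ 3 (mod 4), a square root of 99 is 99^((127+1)/4) = 99^32 mod 127.
Repeated squaring: 99^2≡22, 99^4≡103, 99^8≡68, 99^16≡52, 99^32≡37 (mod 127).
99^32 = 99^(32) ≡ 37 (mod 127).
Check: 37² = 1369 ≡ 99 (mod 127). The two roots are 37 and 90.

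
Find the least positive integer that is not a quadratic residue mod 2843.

(2/2843) = −1, so 2 is the smallest positive non-residue mod 2843.

2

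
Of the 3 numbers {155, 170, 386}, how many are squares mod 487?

2

(155/487) = -1 → non-residue.
(170/487) = +1 → QR.
(386/487) = +1 → QR.
Total quadratic residues among the 3: 2.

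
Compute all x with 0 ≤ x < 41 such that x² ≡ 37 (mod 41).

18, 23

41 ≡ 1 (mod 4), so we find a root by search.
Trying successive values, 18² = 324 ≡ 37 (mod 41). The other root is 41 − 18 = 23.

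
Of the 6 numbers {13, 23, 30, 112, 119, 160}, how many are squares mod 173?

4

(13/173) = +1 → QR.
(23/173) = +1 → QR.
(30/173) = -1 → non-residue.
(112/173) = -1 → non-residue.
(119/173) = +1 → QR.
(160/173) = +1 → QR.
Total quadratic residues among the 6: 4.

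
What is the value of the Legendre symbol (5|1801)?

Reciprocity: 5 ≡ 1 and 1801 ≡ 1 (mod 4), so (5/1801) = +(1801/5).
Reduce top mod 5: now compute (1/5).
Reached (1/5) = 1. Collecting the sign flips along the way, the symbol is +1.

1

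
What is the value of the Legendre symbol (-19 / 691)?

1

First reduce: -19 ≡ 672 (mod 691).
Pull out 2^5: since 691 ≡ 3 (mod 8), (2/691) = -1, so (2/691)^5 = -1.
Reciprocity: 21 ≡ 1 and 691 ≡ 3 (mod 4), so (21/691) = +(691/21).
Reduce top mod 21: now compute (19/21).
Reciprocity: 19 ≡ 3 and 21 ≡ 1 (mod 4), so (19/21) = +(21/19).
Reduce top mod 19: now compute (2/19).
Pull out 2: since 19 ≡ 3 (mod 8), (2/19) = -1.
Reached (1/19) = 1. Collecting the sign flips along the way, the symbol is +1.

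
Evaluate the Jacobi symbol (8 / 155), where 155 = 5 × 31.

-1

Pull out 2^3: since 155 ≡ 3 (mod 8), (2/155) = -1, so (2/155)^3 = -1.
Reached (1/155) = 1. Collecting the sign flips along the way, the symbol is -1.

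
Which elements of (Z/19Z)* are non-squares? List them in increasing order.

2, 3, 8, 10, 12, 13, 14, 15, 18

Square k = 1,…,9 (k and 19−k give the same square):
1²=1, 2²=4, 3²=9, 4²=16, 5²≡6, 6²≡17, 7²≡11, 8²≡7, 9²≡5 (mod 19).
The residues are {1, 4, 5, 6, 7, 9, 11, 16, 17}; the non-residues are the remaining 9 nonzero classes.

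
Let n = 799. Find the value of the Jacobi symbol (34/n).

0

Pull out 2: since 799 ≡ 7 (mod 8), (2/799) = +1.
Reciprocity: 17 ≡ 1 and 799 ≡ 3 (mod 4), so (17/799) = +(799/17).
Reduce top mod 17: now compute (0/17).
Top reduces to 0: gcd > 1, so the symbol is 0.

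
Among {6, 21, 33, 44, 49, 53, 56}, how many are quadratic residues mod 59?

(6/59) = -1 → non-residue.
(21/59) = +1 → QR.
(33/59) = -1 → non-residue.
(44/59) = -1 → non-residue.
(49/59) = +1 → QR.
(53/59) = +1 → QR.
(56/59) = -1 → non-residue.
Total quadratic residues among the 7: 3.

3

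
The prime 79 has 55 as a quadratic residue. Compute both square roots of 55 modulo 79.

Since 79 ≡ 3 (mod 4), a square root of 55 is 55^((79+1)/4) = 55^20 mod 79.
Repeated squaring: 55^2≡23, 55^4≡55, 55^8≡23, 55^16≡55 (mod 79).
55^20 = 55^(16+4) ≡ 23 (mod 79).
Check: 23² = 529 ≡ 55 (mod 79). The two roots are 23 and 56.

23, 56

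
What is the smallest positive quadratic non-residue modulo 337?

5

(2/337) = +1, so 2 is a residue.
(3/337) = +1, so 3 is a residue.
(4/337) = +1, so 4 is a residue.
(5/337) = −1, so 5 is the smallest positive non-residue mod 337.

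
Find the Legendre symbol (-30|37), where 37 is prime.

1

Euler's criterion: (-30/37) ≡ 7^18 (mod 37).
7^2 ≡ 12 (mod 37)
7^4 ≡ 33 (mod 37)
7^8 ≡ 16 (mod 37)
7^16 ≡ 34 (mod 37)
7^18 = 7^(16+2) ≡ 1 (mod 37).
Result is 1, so (-30/37) = 1.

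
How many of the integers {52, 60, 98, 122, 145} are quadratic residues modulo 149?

1

(52/149) = -1 → non-residue.
(60/149) = -1 → non-residue.
(98/149) = -1 → non-residue.
(122/149) = -1 → non-residue.
(145/149) = +1 → QR.
Total quadratic residues among the 5: 1.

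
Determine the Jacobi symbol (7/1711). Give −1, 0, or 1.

Reciprocity: 7 ≡ 3 and 1711 ≡ 3 (mod 4), so (7/1711) = −(1711/7).
Reduce top mod 7: now compute (3/7).
Reciprocity: 3 ≡ 3 and 7 ≡ 3 (mod 4), so (3/7) = −(7/3).
Reduce top mod 3: now compute (1/3).
Reached (1/3) = 1. Collecting the sign flips along the way, the symbol is +1.

1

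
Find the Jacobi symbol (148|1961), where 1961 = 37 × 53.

Pull out 2^2: since 1961 ≡ 1 (mod 8), (2/1961) = +1, so (2/1961)^2 = +1.
Reciprocity: 37 ≡ 1 and 1961 ≡ 1 (mod 4), so (37/1961) = +(1961/37).
Reduce top mod 37: now compute (0/37).
Top reduces to 0: gcd > 1, so the symbol is 0.

0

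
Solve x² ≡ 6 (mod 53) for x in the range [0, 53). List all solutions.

53 ≡ 1 (mod 4), so we find a root by search.
Trying successive values, 18² = 324 ≡ 6 (mod 53). The other root is 53 − 18 = 35.

18, 35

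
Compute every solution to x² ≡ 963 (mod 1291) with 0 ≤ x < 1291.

Since 1291 ≡ 3 (mod 4), a square root of 963 is 963^((1291+1)/4) = 963^323 mod 1291.
Repeated squaring: 963^2≡431, 963^4≡1148, 963^8≡1084, 963^16≡246, 963^32≡1130, 963^64≡101, 963^128≡1164, 963^256≡637 (mod 1291).
963^323 = 963^(256+64+2+1) ≡ 100 (mod 1291).
Check: 100² = 10000 ≡ 963 (mod 1291). The two roots are 100 and 1191.

100, 1191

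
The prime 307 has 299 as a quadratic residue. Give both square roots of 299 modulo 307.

Since 307 ≡ 3 (mod 4), a square root of 299 is 299^((307+1)/4) = 299^77 mod 307.
Repeated squaring: 299^2≡64, 299^4≡105, 299^8≡280, 299^16≡115, 299^32≡24, 299^64≡269 (mod 307).
299^77 = 299^(64+8+4+1) ≡ 216 (mod 307).
Check: 216² = 46656 ≡ 299 (mod 307). The two roots are 91 and 216.

91, 216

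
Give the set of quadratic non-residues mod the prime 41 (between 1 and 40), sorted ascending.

3, 6, 7, 11, 12, 13, 14, 15, 17, 19, 22, 24, 26, 27, 28, 29, 30, 34, 35, 38

Square k = 1,…,20 (k and 41−k give the same square):
1²=1, 2²=4, 3²=9, 4²=16, 5²=25, 6²=36, 7²≡8, 8²≡23, 9²≡40, 10²≡18, 11²≡39, 12²≡21, 13²≡5, 14²≡32, 15²≡20, 16²≡10, 17²≡2, 18²≡37, 19²≡33, 20²≡31 (mod 41).
The residues are {1, 2, 4, 5, 8, 9, 10, 16, 18, 20, 21, 23, 25, 31, 32, 33, 36, 37, 39, 40}; the non-residues are the remaining 20 nonzero classes.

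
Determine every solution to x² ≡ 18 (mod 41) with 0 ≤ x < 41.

41 ≡ 1 (mod 4), so we find a root by search.
Trying successive values, 10² = 100 ≡ 18 (mod 41). The other root is 41 − 10 = 31.

10, 31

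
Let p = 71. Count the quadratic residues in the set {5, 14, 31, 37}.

2

(5/71) = +1 → QR.
(14/71) = -1 → non-residue.
(31/71) = -1 → non-residue.
(37/71) = +1 → QR.
Total quadratic residues among the 4: 2.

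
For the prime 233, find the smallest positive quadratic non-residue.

3

(2/233) = +1, so 2 is a residue.
(3/233) = −1, so 3 is the smallest positive non-residue mod 233.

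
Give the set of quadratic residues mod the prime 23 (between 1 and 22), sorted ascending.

Square k = 1,…,11 (k and 23−k give the same square):
1²=1, 2²=4, 3²=9, 4²=16, 5²≡2, 6²≡13, 7²≡3, 8²≡18, 9²≡12, 10²≡8, 11²≡6 (mod 23).
So the quadratic residues mod 23 are {1, 2, 3, 4, 6, 8, 9, 12, 13, 16, 18}.

1 2 3 4 6 8 9 12 13 16 18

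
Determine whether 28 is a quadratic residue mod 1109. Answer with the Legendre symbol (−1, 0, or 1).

-1

Pull out 2^2: since 1109 ≡ 5 (mod 8), (2/1109) = -1, so (2/1109)^2 = +1.
Reciprocity: 7 ≡ 3 and 1109 ≡ 1 (mod 4), so (7/1109) = +(1109/7).
Reduce top mod 7: now compute (3/7).
Reciprocity: 3 ≡ 3 and 7 ≡ 3 (mod 4), so (3/7) = −(7/3).
Reduce top mod 3: now compute (1/3).
Reached (1/3) = 1. Collecting the sign flips along the way, the symbol is -1.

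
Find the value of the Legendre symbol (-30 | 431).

Euler's criterion: (-30/431) ≡ 401^215 (mod 431).
401^2 ≡ 38 (mod 431)
401^4 ≡ 151 (mod 431)
401^8 ≡ 389 (mod 431)
401^16 ≡ 40 (mod 431)
401^32 ≡ 307 (mod 431)
401^64 ≡ 291 (mod 431)
401^128 ≡ 205 (mod 431)
401^215 = 401^(128+64+16+4+2+1) ≡ 430 (mod 431).
Result is 430 ≡ −1, so (-30/431) = −1.

-1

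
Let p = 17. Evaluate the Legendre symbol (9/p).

1

Reciprocity: 9 ≡ 1 and 17 ≡ 1 (mod 4), so (9/17) = +(17/9).
Reduce top mod 9: now compute (8/9).
Pull out 2^3: since 9 ≡ 1 (mod 8), (2/9) = +1, so (2/9)^3 = +1.
Reached (1/9) = 1. Collecting the sign flips along the way, the symbol is +1.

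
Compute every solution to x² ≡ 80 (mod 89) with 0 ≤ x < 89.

13, 76

89 ≡ 1 (mod 4), so we find a root by search.
Trying successive values, 13² = 169 ≡ 80 (mod 89). The other root is 89 − 13 = 76.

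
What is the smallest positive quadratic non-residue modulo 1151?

13

(2/1151) = +1, so 2 is a residue.
(3/1151) = +1, so 3 is a residue.
(4/1151) = +1, so 4 is a residue.
(5/1151) = +1, so 5 is a residue.
(6/1151) = +1, so 6 is a residue.
(7/1151) = +1, so 7 is a residue.
(8/1151) = +1, so 8 is a residue.
(9/1151) = +1, so 9 is a residue.
(10/1151) = +1, so 10 is a residue.
(11/1151) = +1, so 11 is a residue.
(12/1151) = +1, so 12 is a residue.
(13/1151) = −1, so 13 is the smallest positive non-residue mod 1151.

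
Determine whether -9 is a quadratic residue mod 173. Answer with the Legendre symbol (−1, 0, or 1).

First reduce: -9 ≡ 164 (mod 173).
Pull out 2^2: since 173 ≡ 5 (mod 8), (2/173) = -1, so (2/173)^2 = +1.
Reciprocity: 41 ≡ 1 and 173 ≡ 1 (mod 4), so (41/173) = +(173/41).
Reduce top mod 41: now compute (9/41).
Reciprocity: 9 ≡ 1 and 41 ≡ 1 (mod 4), so (9/41) = +(41/9).
Reduce top mod 9: now compute (5/9).
Reciprocity: 5 ≡ 1 and 9 ≡ 1 (mod 4), so (5/9) = +(9/5).
Reduce top mod 5: now compute (4/5).
Pull out 2^2: since 5 ≡ 5 (mod 8), (2/5) = -1, so (2/5)^2 = +1.
Reached (1/5) = 1. Collecting the sign flips along the way, the symbol is +1.

1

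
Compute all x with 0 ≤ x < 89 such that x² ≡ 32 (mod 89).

89 ≡ 1 (mod 4), so we find a root by search.
Trying successive values, 11² = 121 ≡ 32 (mod 89). The other root is 89 − 11 = 78.

11, 78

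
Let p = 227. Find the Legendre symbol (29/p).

1

Euler's criterion: (29/227) ≡ 29^113 (mod 227).
29^2 ≡ 160 (mod 227)
29^4 ≡ 176 (mod 227)
29^8 ≡ 104 (mod 227)
29^16 ≡ 147 (mod 227)
29^32 ≡ 44 (mod 227)
29^64 ≡ 120 (mod 227)
29^113 = 29^(64+32+16+1) ≡ 1 (mod 227).
Result is 1, so (29/227) = 1.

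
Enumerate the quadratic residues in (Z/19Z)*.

Square k = 1,…,9 (k and 19−k give the same square):
1²=1, 2²=4, 3²=9, 4²=16, 5²≡6, 6²≡17, 7²≡11, 8²≡7, 9²≡5 (mod 19).
So the quadratic residues mod 19 are {1, 4, 5, 6, 7, 9, 11, 16, 17}.

1, 4, 5, 6, 7, 9, 11, 16, 17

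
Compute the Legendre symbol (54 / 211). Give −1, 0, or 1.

1

Euler's criterion: (54/211) ≡ 54^105 (mod 211).
54^2 ≡ 173 (mod 211)
54^4 ≡ 178 (mod 211)
54^8 ≡ 34 (mod 211)
54^16 ≡ 101 (mod 211)
54^32 ≡ 73 (mod 211)
54^64 ≡ 54 (mod 211)
54^105 = 54^(64+32+8+1) ≡ 1 (mod 211).
Result is 1, so (54/211) = 1.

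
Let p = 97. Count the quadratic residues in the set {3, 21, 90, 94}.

(3/97) = +1 → QR.
(21/97) = -1 → non-residue.
(90/97) = -1 → non-residue.
(94/97) = +1 → QR.
Total quadratic residues among the 4: 2.

2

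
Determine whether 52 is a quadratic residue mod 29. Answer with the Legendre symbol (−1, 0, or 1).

First reduce: 52 ≡ 23 (mod 29).
Reciprocity: 23 ≡ 3 and 29 ≡ 1 (mod 4), so (23/29) = +(29/23).
Reduce top mod 23: now compute (6/23).
Pull out 2: since 23 ≡ 7 (mod 8), (2/23) = +1.
Reciprocity: 3 ≡ 3 and 23 ≡ 3 (mod 4), so (3/23) = −(23/3).
Reduce top mod 3: now compute (2/3).
Pull out 2: since 3 ≡ 3 (mod 8), (2/3) = -1.
Reached (1/3) = 1. Collecting the sign flips along the way, the symbol is +1.

1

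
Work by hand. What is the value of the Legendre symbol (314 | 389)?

Euler's criterion: (314/389) ≡ 314^194 (mod 389).
314^2 ≡ 179 (mod 389)
314^4 ≡ 143 (mod 389)
314^8 ≡ 221 (mod 389)
314^16 ≡ 216 (mod 389)
314^32 ≡ 365 (mod 389)
314^64 ≡ 187 (mod 389)
314^128 ≡ 348 (mod 389)
314^194 = 314^(128+64+2) ≡ 388 (mod 389).
Result is 388 ≡ −1, so (314/389) = −1.

-1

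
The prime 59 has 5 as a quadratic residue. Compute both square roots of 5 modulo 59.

8, 51

Since 59 ≡ 3 (mod 4), a square root of 5 is 5^((59+1)/4) = 5^15 mod 59.
Repeated squaring: 5^2≡25, 5^4≡35, 5^8≡45 (mod 59).
5^15 = 5^(8+4+2+1) ≡ 51 (mod 59).
Check: 51² = 2601 ≡ 5 (mod 59). The two roots are 8 and 51.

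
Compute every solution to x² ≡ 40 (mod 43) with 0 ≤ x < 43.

13, 30

Since 43 ≡ 3 (mod 4), a square root of 40 is 40^((43+1)/4) = 40^11 mod 43.
Repeated squaring: 40^2≡9, 40^4≡38, 40^8≡25 (mod 43).
40^11 = 40^(8+2+1) ≡ 13 (mod 43).
Check: 13² = 169 ≡ 40 (mod 43). The two roots are 13 and 30.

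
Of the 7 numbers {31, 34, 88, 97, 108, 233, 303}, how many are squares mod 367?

1

(31/367) = +1 → QR.
(34/367) = -1 → non-residue.
(88/367) = -1 → non-residue.
(97/367) = -1 → non-residue.
(108/367) = -1 → non-residue.
(233/367) = -1 → non-residue.
(303/367) = -1 → non-residue.
Total quadratic residues among the 7: 1.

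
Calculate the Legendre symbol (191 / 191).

First reduce: 191 ≡ 0 (mod 191).
Top reduces to 0: gcd > 1, so the symbol is 0.

0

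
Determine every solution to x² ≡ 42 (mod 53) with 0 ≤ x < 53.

25, 28

53 ≡ 1 (mod 4), so we find a root by search.
Trying successive values, 25² = 625 ≡ 42 (mod 53). The other root is 53 − 25 = 28.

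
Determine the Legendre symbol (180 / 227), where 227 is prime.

Pull out 2^2: since 227 ≡ 3 (mod 8), (2/227) = -1, so (2/227)^2 = +1.
Reciprocity: 45 ≡ 1 and 227 ≡ 3 (mod 4), so (45/227) = +(227/45).
Reduce top mod 45: now compute (2/45).
Pull out 2: since 45 ≡ 5 (mod 8), (2/45) = -1.
Reached (1/45) = 1. Collecting the sign flips along the way, the symbol is -1.

-1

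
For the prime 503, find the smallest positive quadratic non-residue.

5

(2/503) = +1, so 2 is a residue.
(3/503) = +1, so 3 is a residue.
(4/503) = +1, so 4 is a residue.
(5/503) = −1, so 5 is the smallest positive non-residue mod 503.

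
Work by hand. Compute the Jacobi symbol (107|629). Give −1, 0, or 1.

-1

Reciprocity: 107 ≡ 3 and 629 ≡ 1 (mod 4), so (107/629) = +(629/107).
Reduce top mod 107: now compute (94/107).
Pull out 2: since 107 ≡ 3 (mod 8), (2/107) = -1.
Reciprocity: 47 ≡ 3 and 107 ≡ 3 (mod 4), so (47/107) = −(107/47).
Reduce top mod 47: now compute (13/47).
Reciprocity: 13 ≡ 1 and 47 ≡ 3 (mod 4), so (13/47) = +(47/13).
Reduce top mod 13: now compute (8/13).
Pull out 2^3: since 13 ≡ 5 (mod 8), (2/13) = -1, so (2/13)^3 = -1.
Reached (1/13) = 1. Collecting the sign flips along the way, the symbol is -1.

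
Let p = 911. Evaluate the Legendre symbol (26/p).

1

Euler's criterion: (26/911) ≡ 26^455 (mod 911).
26^2 ≡ 676 (mod 911)
26^4 ≡ 565 (mod 911)
26^8 ≡ 375 (mod 911)
26^16 ≡ 331 (mod 911)
26^32 ≡ 241 (mod 911)
26^64 ≡ 688 (mod 911)
26^128 ≡ 535 (mod 911)
26^256 ≡ 171 (mod 911)
26^455 = 26^(256+128+64+4+2+1) ≡ 1 (mod 911).
Result is 1, so (26/911) = 1.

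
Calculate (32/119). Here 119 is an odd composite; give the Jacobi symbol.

1

Pull out 2^5: since 119 ≡ 7 (mod 8), (2/119) = +1, so (2/119)^5 = +1.
Reached (1/119) = 1. Collecting the sign flips along the way, the symbol is +1.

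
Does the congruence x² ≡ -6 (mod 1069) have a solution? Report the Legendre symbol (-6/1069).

-1

Euler's criterion: (-6/1069) ≡ 1063^534 (mod 1069).
1063^2 ≡ 36 (mod 1069)
1063^4 ≡ 227 (mod 1069)
1063^8 ≡ 217 (mod 1069)
1063^16 ≡ 53 (mod 1069)
1063^32 ≡ 671 (mod 1069)
1063^64 ≡ 192 (mod 1069)
1063^128 ≡ 518 (mod 1069)
1063^256 ≡ 5 (mod 1069)
1063^512 ≡ 25 (mod 1069)
1063^534 = 1063^(512+16+4+2) ≡ 1068 (mod 1069).
Result is 1068 ≡ −1, so (-6/1069) = −1.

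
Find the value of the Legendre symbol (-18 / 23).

Euler's criterion: (-18/23) ≡ 5^11 (mod 23).
5^2 ≡ 2 (mod 23)
5^4 ≡ 4 (mod 23)
5^8 ≡ 16 (mod 23)
5^11 = 5^(8+2+1) ≡ 22 (mod 23).
Result is 22 ≡ −1, so (-18/23) = −1.

-1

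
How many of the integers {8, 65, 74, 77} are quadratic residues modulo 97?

(8/97) = +1 → QR.
(65/97) = +1 → QR.
(74/97) = -1 → non-residue.
(77/97) = -1 → non-residue.
Total quadratic residues among the 4: 2.

2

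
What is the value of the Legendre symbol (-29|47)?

1

First reduce: -29 ≡ 18 (mod 47).
Pull out 2: since 47 ≡ 7 (mod 8), (2/47) = +1.
Reciprocity: 9 ≡ 1 and 47 ≡ 3 (mod 4), so (9/47) = +(47/9).
Reduce top mod 9: now compute (2/9).
Pull out 2: since 9 ≡ 1 (mod 8), (2/9) = +1.
Reached (1/9) = 1. Collecting the sign flips along the way, the symbol is +1.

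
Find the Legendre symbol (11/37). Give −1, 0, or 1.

1

Reciprocity: 11 ≡ 3 and 37 ≡ 1 (mod 4), so (11/37) = +(37/11).
Reduce top mod 11: now compute (4/11).
Pull out 2^2: since 11 ≡ 3 (mod 8), (2/11) = -1, so (2/11)^2 = +1.
Reached (1/11) = 1. Collecting the sign flips along the way, the symbol is +1.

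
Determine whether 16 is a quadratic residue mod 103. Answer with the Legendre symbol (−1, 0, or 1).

1

Pull out 2^4: since 103 ≡ 7 (mod 8), (2/103) = +1, so (2/103)^4 = +1.
Reached (1/103) = 1. Collecting the sign flips along the way, the symbol is +1.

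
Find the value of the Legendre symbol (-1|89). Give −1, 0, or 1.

1

Euler's criterion: (-1/89) ≡ 88^44 (mod 89).
88^2 ≡ 1 (mod 89)
88^4 ≡ 1 (mod 89)
88^8 ≡ 1 (mod 89)
88^16 ≡ 1 (mod 89)
88^32 ≡ 1 (mod 89)
88^44 = 88^(32+8+4) ≡ 1 (mod 89).
Result is 1, so (-1/89) = 1.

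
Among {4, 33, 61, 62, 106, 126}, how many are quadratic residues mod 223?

(4/223) = +1 → QR.
(33/223) = +1 → QR.
(61/223) = -1 → non-residue.
(62/223) = +1 → QR.
(106/223) = +1 → QR.
(126/223) = +1 → QR.
Total quadratic residues among the 6: 5.

5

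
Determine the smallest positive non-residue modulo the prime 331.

(2/331) = −1, so 2 is the smallest positive non-residue mod 331.

2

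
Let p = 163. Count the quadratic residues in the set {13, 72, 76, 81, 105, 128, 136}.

2

(13/163) = -1 → non-residue.
(72/163) = -1 → non-residue.
(76/163) = -1 → non-residue.
(81/163) = +1 → QR.
(105/163) = -1 → non-residue.
(128/163) = -1 → non-residue.
(136/163) = +1 → QR.
Total quadratic residues among the 7: 2.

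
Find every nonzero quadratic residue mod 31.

1,2,4,5,7,8,9,10,14,16,18,19,20,25,28

Square k = 1,…,15 (k and 31−k give the same square):
1²=1, 2²=4, 3²=9, 4²=16, 5²=25, 6²≡5, 7²≡18, 8²≡2, 9²≡19, 10²≡7, 11²≡28, 12²≡20, 13²≡14, 14²≡10, 15²≡8 (mod 31).
So the quadratic residues mod 31 are {1, 2, 4, 5, 7, 8, 9, 10, 14, 16, 18, 19, 20, 25, 28}.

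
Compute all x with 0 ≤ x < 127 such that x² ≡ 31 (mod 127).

44, 83

Since 127 ≡ 3 (mod 4), a square root of 31 is 31^((127+1)/4) = 31^32 mod 127.
Repeated squaring: 31^2≡72, 31^4≡104, 31^8≡21, 31^16≡60, 31^32≡44 (mod 127).
31^32 = 31^(32) ≡ 44 (mod 127).
Check: 44² = 1936 ≡ 31 (mod 127). The two roots are 44 and 83.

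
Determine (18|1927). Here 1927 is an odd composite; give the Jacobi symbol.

1

Pull out 2: since 1927 ≡ 7 (mod 8), (2/1927) = +1.
Reciprocity: 9 ≡ 1 and 1927 ≡ 3 (mod 4), so (9/1927) = +(1927/9).
Reduce top mod 9: now compute (1/9).
Reached (1/9) = 1. Collecting the sign flips along the way, the symbol is +1.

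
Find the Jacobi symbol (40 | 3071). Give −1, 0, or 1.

Pull out 2^3: since 3071 ≡ 7 (mod 8), (2/3071) = +1, so (2/3071)^3 = +1.
Reciprocity: 5 ≡ 1 and 3071 ≡ 3 (mod 4), so (5/3071) = +(3071/5).
Reduce top mod 5: now compute (1/5).
Reached (1/5) = 1. Collecting the sign flips along the way, the symbol is +1.

1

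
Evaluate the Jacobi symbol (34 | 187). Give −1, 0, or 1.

0

Pull out 2: since 187 ≡ 3 (mod 8), (2/187) = -1.
Reciprocity: 17 ≡ 1 and 187 ≡ 3 (mod 4), so (17/187) = +(187/17).
Reduce top mod 17: now compute (0/17).
Top reduces to 0: gcd > 1, so the symbol is 0.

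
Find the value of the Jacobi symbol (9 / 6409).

Reciprocity: 9 ≡ 1 and 6409 ≡ 1 (mod 4), so (9/6409) = +(6409/9).
Reduce top mod 9: now compute (1/9).
Reached (1/9) = 1. Collecting the sign flips along the way, the symbol is +1.

1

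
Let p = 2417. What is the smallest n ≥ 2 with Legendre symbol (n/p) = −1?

(2/2417) = +1, so 2 is a residue.
(3/2417) = −1, so 3 is the smallest positive non-residue mod 2417.

3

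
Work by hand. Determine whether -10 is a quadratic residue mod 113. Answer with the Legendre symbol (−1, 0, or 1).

-1

First reduce: -10 ≡ 103 (mod 113).
Reciprocity: 103 ≡ 3 and 113 ≡ 1 (mod 4), so (103/113) = +(113/103).
Reduce top mod 103: now compute (10/103).
Pull out 2: since 103 ≡ 7 (mod 8), (2/103) = +1.
Reciprocity: 5 ≡ 1 and 103 ≡ 3 (mod 4), so (5/103) = +(103/5).
Reduce top mod 5: now compute (3/5).
Reciprocity: 3 ≡ 3 and 5 ≡ 1 (mod 4), so (3/5) = +(5/3).
Reduce top mod 3: now compute (2/3).
Pull out 2: since 3 ≡ 3 (mod 8), (2/3) = -1.
Reached (1/3) = 1. Collecting the sign flips along the way, the symbol is -1.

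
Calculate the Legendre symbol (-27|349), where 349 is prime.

Euler's criterion: (-27/349) ≡ 322^174 (mod 349).
322^2 ≡ 31 (mod 349)
322^4 ≡ 263 (mod 349)
322^8 ≡ 67 (mod 349)
322^16 ≡ 301 (mod 349)
322^32 ≡ 210 (mod 349)
322^64 ≡ 126 (mod 349)
322^128 ≡ 171 (mod 349)
322^174 = 322^(128+32+8+4+2) ≡ 1 (mod 349).
Result is 1, so (-27/349) = 1.

1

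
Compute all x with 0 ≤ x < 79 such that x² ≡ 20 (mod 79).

Since 79 ≡ 3 (mod 4), a square root of 20 is 20^((79+1)/4) = 20^20 mod 79.
Repeated squaring: 20^2≡5, 20^4≡25, 20^8≡72, 20^16≡49 (mod 79).
20^20 = 20^(16+4) ≡ 40 (mod 79).
Check: 40² = 1600 ≡ 20 (mod 79). The two roots are 39 and 40.

39, 40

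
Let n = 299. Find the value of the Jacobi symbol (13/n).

Reciprocity: 13 ≡ 1 and 299 ≡ 3 (mod 4), so (13/299) = +(299/13).
Reduce top mod 13: now compute (0/13).
Top reduces to 0: gcd > 1, so the symbol is 0.

0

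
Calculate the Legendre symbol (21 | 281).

Reciprocity: 21 ≡ 1 and 281 ≡ 1 (mod 4), so (21/281) = +(281/21).
Reduce top mod 21: now compute (8/21).
Pull out 2^3: since 21 ≡ 5 (mod 8), (2/21) = -1, so (2/21)^3 = -1.
Reached (1/21) = 1. Collecting the sign flips along the way, the symbol is -1.

-1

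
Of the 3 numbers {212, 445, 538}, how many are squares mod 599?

(212/599) = +1 → QR.
(445/599) = -1 → non-residue.
(538/599) = +1 → QR.
Total quadratic residues among the 3: 2.

2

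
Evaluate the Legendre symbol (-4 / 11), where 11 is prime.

First reduce: -4 ≡ 7 (mod 11).
Reciprocity: 7 ≡ 3 and 11 ≡ 3 (mod 4), so (7/11) = −(11/7).
Reduce top mod 7: now compute (4/7).
Pull out 2^2: since 7 ≡ 7 (mod 8), (2/7) = +1, so (2/7)^2 = +1.
Reached (1/7) = 1. Collecting the sign flips along the way, the symbol is -1.

-1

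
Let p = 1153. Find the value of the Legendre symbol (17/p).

Euler's criterion: (17/1153) ≡ 17^576 (mod 1153).
17^2 ≡ 289 (mod 1153)
17^4 ≡ 505 (mod 1153)
17^8 ≡ 212 (mod 1153)
17^16 ≡ 1130 (mod 1153)
17^32 ≡ 529 (mod 1153)
17^64 ≡ 815 (mod 1153)
17^128 ≡ 97 (mod 1153)
17^256 ≡ 185 (mod 1153)
17^512 ≡ 788 (mod 1153)
17^576 = 17^(512+64) ≡ 1152 (mod 1153).
Result is 1152 ≡ −1, so (17/1153) = −1.

-1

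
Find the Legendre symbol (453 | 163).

-1

Euler's criterion: (453/163) ≡ 127^81 (mod 163).
127^2 ≡ 155 (mod 163)
127^4 ≡ 64 (mod 163)
127^8 ≡ 21 (mod 163)
127^16 ≡ 115 (mod 163)
127^32 ≡ 22 (mod 163)
127^64 ≡ 158 (mod 163)
127^81 = 127^(64+16+1) ≡ 162 (mod 163).
Result is 162 ≡ −1, so (453/163) = −1.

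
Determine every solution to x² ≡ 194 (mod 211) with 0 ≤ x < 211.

48, 163

Since 211 ≡ 3 (mod 4), a square root of 194 is 194^((211+1)/4) = 194^53 mod 211.
Repeated squaring: 194^2≡78, 194^4≡176, 194^8≡170, 194^16≡204, 194^32≡49 (mod 211).
194^53 = 194^(32+16+4+1) ≡ 163 (mod 211).
Check: 163² = 26569 ≡ 194 (mod 211). The two roots are 48 and 163.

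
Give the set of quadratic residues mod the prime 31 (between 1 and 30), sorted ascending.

1,2,4,5,7,8,9,10,14,16,18,19,20,25,28

Square k = 1,…,15 (k and 31−k give the same square):
1²=1, 2²=4, 3²=9, 4²=16, 5²=25, 6²≡5, 7²≡18, 8²≡2, 9²≡19, 10²≡7, 11²≡28, 12²≡20, 13²≡14, 14²≡10, 15²≡8 (mod 31).
So the quadratic residues mod 31 are {1, 2, 4, 5, 7, 8, 9, 10, 14, 16, 18, 19, 20, 25, 28}.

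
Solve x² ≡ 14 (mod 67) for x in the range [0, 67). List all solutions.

Since 67 ≡ 3 (mod 4), a square root of 14 is 14^((67+1)/4) = 14^17 mod 67.
Repeated squaring: 14^2≡62, 14^4≡25, 14^8≡22, 14^16≡15 (mod 67).
14^17 = 14^(16+1) ≡ 9 (mod 67).
Check: 9² = 81 ≡ 14 (mod 67). The two roots are 9 and 58.

9, 58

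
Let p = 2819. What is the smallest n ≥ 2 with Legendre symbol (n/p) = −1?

(2/2819) = −1, so 2 is the smallest positive non-residue mod 2819.

2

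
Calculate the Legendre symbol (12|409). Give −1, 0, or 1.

Euler's criterion: (12/409) ≡ 12^204 (mod 409).
12^2 ≡ 144 (mod 409)
12^4 ≡ 286 (mod 409)
12^8 ≡ 405 (mod 409)
12^16 ≡ 16 (mod 409)
12^32 ≡ 256 (mod 409)
12^64 ≡ 96 (mod 409)
12^128 ≡ 218 (mod 409)
12^204 = 12^(128+64+8+4) ≡ 1 (mod 409).
Result is 1, so (12/409) = 1.

1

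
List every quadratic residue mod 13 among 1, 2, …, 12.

1 3 4 9 10 12

Square k = 1,…,6 (k and 13−k give the same square):
1²=1, 2²=4, 3²=9, 4²≡3, 5²≡12, 6²≡10 (mod 13).
So the quadratic residues mod 13 are {1, 3, 4, 9, 10, 12}.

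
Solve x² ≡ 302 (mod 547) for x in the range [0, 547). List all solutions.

Since 547 ≡ 3 (mod 4), a square root of 302 is 302^((547+1)/4) = 302^137 mod 547.
Repeated squaring: 302^2≡402, 302^4≡239, 302^8≡233, 302^16≡136, 302^32≡445, 302^64≡11, 302^128≡121 (mod 547).
302^137 = 302^(128+8+1) ≡ 231 (mod 547).
Check: 231² = 53361 ≡ 302 (mod 547). The two roots are 231 and 316.

231, 316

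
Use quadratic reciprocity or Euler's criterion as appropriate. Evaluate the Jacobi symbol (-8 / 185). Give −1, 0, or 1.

1

First reduce: -8 ≡ 177 (mod 185).
Reciprocity: 177 ≡ 1 and 185 ≡ 1 (mod 4), so (177/185) = +(185/177).
Reduce top mod 177: now compute (8/177).
Pull out 2^3: since 177 ≡ 1 (mod 8), (2/177) = +1, so (2/177)^3 = +1.
Reached (1/177) = 1. Collecting the sign flips along the way, the symbol is +1.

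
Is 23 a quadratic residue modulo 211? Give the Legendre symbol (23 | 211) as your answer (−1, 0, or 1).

Reciprocity: 23 ≡ 3 and 211 ≡ 3 (mod 4), so (23/211) = −(211/23).
Reduce top mod 23: now compute (4/23).
Pull out 2^2: since 23 ≡ 7 (mod 8), (2/23) = +1, so (2/23)^2 = +1.
Reached (1/23) = 1. Collecting the sign flips along the way, the symbol is -1.

-1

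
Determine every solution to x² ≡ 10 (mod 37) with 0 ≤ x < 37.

37 ≡ 1 (mod 4), so we find a root by search.
Trying successive values, 11² = 121 ≡ 10 (mod 37). The other root is 37 − 11 = 26.

11, 26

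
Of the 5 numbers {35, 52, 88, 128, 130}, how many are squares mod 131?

2

(35/131) = +1 → QR.
(52/131) = +1 → QR.
(88/131) = -1 → non-residue.
(128/131) = -1 → non-residue.
(130/131) = -1 → non-residue.
Total quadratic residues among the 5: 2.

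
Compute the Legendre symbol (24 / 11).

-1

Euler's criterion: (24/11) ≡ 2^5 (mod 11).
2^2 ≡ 4 (mod 11)
2^4 ≡ 5 (mod 11)
2^5 = 2^(4+1) ≡ 10 (mod 11).
Result is 10 ≡ −1, so (24/11) = −1.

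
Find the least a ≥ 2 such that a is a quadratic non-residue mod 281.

(2/281) = +1, so 2 is a residue.
(3/281) = −1, so 3 is the smallest positive non-residue mod 281.

3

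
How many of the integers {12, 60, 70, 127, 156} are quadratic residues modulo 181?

(12/181) = +1 → QR.
(60/181) = +1 → QR.
(70/181) = +1 → QR.
(127/181) = -1 → non-residue.
(156/181) = +1 → QR.
Total quadratic residues among the 5: 4.

4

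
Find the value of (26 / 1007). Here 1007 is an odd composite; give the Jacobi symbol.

Pull out 2: since 1007 ≡ 7 (mod 8), (2/1007) = +1.
Reciprocity: 13 ≡ 1 and 1007 ≡ 3 (mod 4), so (13/1007) = +(1007/13).
Reduce top mod 13: now compute (6/13).
Pull out 2: since 13 ≡ 5 (mod 8), (2/13) = -1.
Reciprocity: 3 ≡ 3 and 13 ≡ 1 (mod 4), so (3/13) = +(13/3).
Reduce top mod 3: now compute (1/3).
Reached (1/3) = 1. Collecting the sign flips along the way, the symbol is -1.

-1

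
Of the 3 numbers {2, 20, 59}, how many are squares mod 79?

2

(2/79) = +1 → QR.
(20/79) = +1 → QR.
(59/79) = -1 → non-residue.
Total quadratic residues among the 3: 2.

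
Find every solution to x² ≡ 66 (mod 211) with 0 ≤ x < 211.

Since 211 ≡ 3 (mod 4), a square root of 66 is 66^((211+1)/4) = 66^53 mod 211.
Repeated squaring: 66^2≡136, 66^4≡139, 66^8≡120, 66^16≡52, 66^32≡172 (mod 211).
66^53 = 66^(32+16+4+1) ≡ 53 (mod 211).
Check: 53² = 2809 ≡ 66 (mod 211). The two roots are 53 and 158.

53, 158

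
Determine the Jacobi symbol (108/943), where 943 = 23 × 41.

Pull out 2^2: since 943 ≡ 7 (mod 8), (2/943) = +1, so (2/943)^2 = +1.
Reciprocity: 27 ≡ 3 and 943 ≡ 3 (mod 4), so (27/943) = −(943/27).
Reduce top mod 27: now compute (25/27).
Reciprocity: 25 ≡ 1 and 27 ≡ 3 (mod 4), so (25/27) = +(27/25).
Reduce top mod 25: now compute (2/25).
Pull out 2: since 25 ≡ 1 (mod 8), (2/25) = +1.
Reached (1/25) = 1. Collecting the sign flips along the way, the symbol is -1.

-1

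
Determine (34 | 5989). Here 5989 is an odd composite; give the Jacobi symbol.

1

Pull out 2: since 5989 ≡ 5 (mod 8), (2/5989) = -1.
Reciprocity: 17 ≡ 1 and 5989 ≡ 1 (mod 4), so (17/5989) = +(5989/17).
Reduce top mod 17: now compute (5/17).
Reciprocity: 5 ≡ 1 and 17 ≡ 1 (mod 4), so (5/17) = +(17/5).
Reduce top mod 5: now compute (2/5).
Pull out 2: since 5 ≡ 5 (mod 8), (2/5) = -1.
Reached (1/5) = 1. Collecting the sign flips along the way, the symbol is +1.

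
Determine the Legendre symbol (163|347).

-1

Reciprocity: 163 ≡ 3 and 347 ≡ 3 (mod 4), so (163/347) = −(347/163).
Reduce top mod 163: now compute (21/163).
Reciprocity: 21 ≡ 1 and 163 ≡ 3 (mod 4), so (21/163) = +(163/21).
Reduce top mod 21: now compute (16/21).
Pull out 2^4: since 21 ≡ 5 (mod 8), (2/21) = -1, so (2/21)^4 = +1.
Reached (1/21) = 1. Collecting the sign flips along the way, the symbol is -1.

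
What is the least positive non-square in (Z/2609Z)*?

3

(2/2609) = +1, so 2 is a residue.
(3/2609) = −1, so 3 is the smallest positive non-residue mod 2609.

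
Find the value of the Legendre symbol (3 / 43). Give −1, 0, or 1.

Euler's criterion: (3/43) ≡ 3^21 (mod 43).
3^2 ≡ 9 (mod 43)
3^4 ≡ 38 (mod 43)
3^8 ≡ 25 (mod 43)
3^16 ≡ 23 (mod 43)
3^21 = 3^(16+4+1) ≡ 42 (mod 43).
Result is 42 ≡ −1, so (3/43) = −1.

-1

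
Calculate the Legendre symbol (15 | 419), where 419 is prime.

1

Euler's criterion: (15/419) ≡ 15^209 (mod 419).
15^2 ≡ 225 (mod 419)
15^4 ≡ 345 (mod 419)
15^8 ≡ 29 (mod 419)
15^16 ≡ 3 (mod 419)
15^32 ≡ 9 (mod 419)
15^64 ≡ 81 (mod 419)
15^128 ≡ 276 (mod 419)
15^209 = 15^(128+64+16+1) ≡ 1 (mod 419).
Result is 1, so (15/419) = 1.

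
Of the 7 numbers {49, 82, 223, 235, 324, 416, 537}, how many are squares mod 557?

5

(49/557) = +1 → QR.
(82/557) = +1 → QR.
(223/557) = -1 → non-residue.
(235/557) = +1 → QR.
(324/557) = +1 → QR.
(416/557) = +1 → QR.
(537/557) = -1 → non-residue.
Total quadratic residues among the 7: 5.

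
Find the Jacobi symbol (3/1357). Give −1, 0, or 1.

1

Reciprocity: 3 ≡ 3 and 1357 ≡ 1 (mod 4), so (3/1357) = +(1357/3).
Reduce top mod 3: now compute (1/3).
Reached (1/3) = 1. Collecting the sign flips along the way, the symbol is +1.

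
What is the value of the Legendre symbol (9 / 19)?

Reciprocity: 9 ≡ 1 and 19 ≡ 3 (mod 4), so (9/19) = +(19/9).
Reduce top mod 9: now compute (1/9).
Reached (1/9) = 1. Collecting the sign flips along the way, the symbol is +1.

1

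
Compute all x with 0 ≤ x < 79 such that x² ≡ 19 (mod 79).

16, 63

Since 79 ≡ 3 (mod 4), a square root of 19 is 19^((79+1)/4) = 19^20 mod 79.
Repeated squaring: 19^2≡45, 19^4≡50, 19^8≡51, 19^16≡73 (mod 79).
19^20 = 19^(16+4) ≡ 16 (mod 79).
Check: 16² = 256 ≡ 19 (mod 79). The two roots are 16 and 63.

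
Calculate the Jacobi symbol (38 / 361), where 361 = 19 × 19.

Pull out 2: since 361 ≡ 1 (mod 8), (2/361) = +1.
Reciprocity: 19 ≡ 3 and 361 ≡ 1 (mod 4), so (19/361) = +(361/19).
Reduce top mod 19: now compute (0/19).
Top reduces to 0: gcd > 1, so the symbol is 0.

0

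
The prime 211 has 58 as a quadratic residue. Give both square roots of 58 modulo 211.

67, 144

Since 211 ≡ 3 (mod 4), a square root of 58 is 58^((211+1)/4) = 58^53 mod 211.
Repeated squaring: 58^2≡199, 58^4≡144, 58^8≡58, 58^16≡199, 58^32≡144 (mod 211).
58^53 = 58^(32+16+4+1) ≡ 144 (mod 211).
Check: 144² = 20736 ≡ 58 (mod 211). The two roots are 67 and 144.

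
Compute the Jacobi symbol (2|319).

1

Pull out 2: since 319 ≡ 7 (mod 8), (2/319) = +1.
Reached (1/319) = 1. Collecting the sign flips along the way, the symbol is +1.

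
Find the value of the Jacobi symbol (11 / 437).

-1

Reciprocity: 11 ≡ 3 and 437 ≡ 1 (mod 4), so (11/437) = +(437/11).
Reduce top mod 11: now compute (8/11).
Pull out 2^3: since 11 ≡ 3 (mod 8), (2/11) = -1, so (2/11)^3 = -1.
Reached (1/11) = 1. Collecting the sign flips along the way, the symbol is -1.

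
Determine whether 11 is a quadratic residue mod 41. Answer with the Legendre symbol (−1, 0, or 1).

-1

Euler's criterion: (11/41) ≡ 11^20 (mod 41).
11^2 ≡ 39 (mod 41)
11^4 ≡ 4 (mod 41)
11^8 ≡ 16 (mod 41)
11^16 ≡ 10 (mod 41)
11^20 = 11^(16+4) ≡ 40 (mod 41).
Result is 40 ≡ −1, so (11/41) = −1.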